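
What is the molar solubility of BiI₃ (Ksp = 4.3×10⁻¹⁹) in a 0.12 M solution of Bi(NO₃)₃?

5.1×10⁻⁷ M

BiI₃(s) ⇌ Bi³⁺(aq) + 3 I⁻(aq)
The solution already contains Bi³⁺ at 0.12 M. Let s be the molar solubility of BiI₃.
[Bi³⁺] ≈ 0.12 M (common ion dominates); [I⁻] = 3s.
Ksp = [Bi³⁺][I⁻]^3 = (0.12)(3s)^3
(3s)^3 = 4.3×10⁻¹⁹ / (0.12) = 3.6×10⁻¹⁸
s = 5.1×10⁻⁷ M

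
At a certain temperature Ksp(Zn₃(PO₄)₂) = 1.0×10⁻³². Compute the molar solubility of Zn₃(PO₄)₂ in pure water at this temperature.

1.6×10⁻⁷ M

Zn₃(PO₄)₂(s) ⇌ 3 Zn²⁺(aq) + 2 PO₄³⁻(aq)
For each mole of Zn₃(PO₄)₂ that dissolves per liter, [Zn²⁺] = 3s and [PO₄³⁻] = 2s; let s denote this solubility.
Ksp = [Zn²⁺]^3[PO₄³⁻]^2 = (3s)^3 · (2s)^2 = 108s^5
108s^5 = 1.0×10⁻³²  ⇒  s^5 = 9.3×10⁻³⁵
Taking the 5th root, s = 1.6×10⁻⁷ M.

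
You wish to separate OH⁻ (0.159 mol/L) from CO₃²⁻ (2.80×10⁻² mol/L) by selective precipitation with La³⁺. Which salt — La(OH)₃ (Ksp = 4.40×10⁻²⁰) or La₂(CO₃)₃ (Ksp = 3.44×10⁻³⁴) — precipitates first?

The threshold for precipitation is Q = Ksp.
For La(OH)₃: [La³⁺] = (Ksp/[OH⁻]^3) = 1.09×10⁻¹⁷ mol/L
For La₂(CO₃)₃: [La³⁺] = (Ksp/[CO₃²⁻]^3)^(1/2) = 3.96×10⁻¹⁵ mol/L
La(OH)₃ requires the lower [La³⁺], so it precipitates first.

La(OH)₃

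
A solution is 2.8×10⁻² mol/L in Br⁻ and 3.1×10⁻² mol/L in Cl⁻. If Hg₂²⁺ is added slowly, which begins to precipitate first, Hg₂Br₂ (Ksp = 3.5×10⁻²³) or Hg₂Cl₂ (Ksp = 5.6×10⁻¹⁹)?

A salt starts to precipitate once the ion product Q reaches its Ksp.
For Hg₂Br₂: [Hg₂²⁺] = (Ksp/[Br⁻]^2) = 4.5×10⁻²⁰ mol/L
For Hg₂Cl₂: [Hg₂²⁺] = (Ksp/[Cl⁻]^2) = 5.8×10⁻¹⁶ mol/L
Since Hg₂Br₂ needs less Hg₂²⁺ to reach saturation, it precipitates first.

Hg₂Br₂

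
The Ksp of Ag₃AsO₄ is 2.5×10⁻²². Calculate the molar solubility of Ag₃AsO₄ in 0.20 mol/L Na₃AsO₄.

3.6×10⁻⁸ M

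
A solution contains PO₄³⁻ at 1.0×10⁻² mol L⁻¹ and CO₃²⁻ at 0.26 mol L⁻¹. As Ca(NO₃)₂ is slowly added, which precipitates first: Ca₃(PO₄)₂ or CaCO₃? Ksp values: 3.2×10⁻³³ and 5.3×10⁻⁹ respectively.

Ca₃(PO₄)₂

The threshold for precipitation is Q = Ksp.
For Ca₃(PO₄)₂: [Ca²⁺] = (Ksp/[PO₄³⁻]^2)^(1/3) = 3.2×10⁻¹⁰ mol L⁻¹
For CaCO₃: [Ca²⁺] = (Ksp/[CO₃²⁻]) = 2.0×10⁻⁸ mol L⁻¹
Ca₃(PO₄)₂ requires the lower [Ca²⁺], so it precipitates first.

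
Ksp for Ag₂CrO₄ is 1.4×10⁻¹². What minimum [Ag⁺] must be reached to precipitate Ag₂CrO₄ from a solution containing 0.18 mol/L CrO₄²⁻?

2.8×10⁻⁶ M

Precipitation begins when Q = Ksp.
Ag₂CrO₄(s) ⇌ 2 Ag⁺(aq) + CrO₄²⁻(aq)
Ksp = [Ag⁺]^2[CrO₄²⁻] = [Ag⁺]^2(0.18)
[Ag⁺]^2 = 1.4×10⁻¹² / (0.18) = 7.8×10⁻¹²
[Ag⁺] = 2.8×10⁻⁶ mol/L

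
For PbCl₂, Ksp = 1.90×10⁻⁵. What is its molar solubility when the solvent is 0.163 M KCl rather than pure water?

PbCl₂(s) ⇌ Pb²⁺(aq) + 2 Cl⁻(aq)
Cl⁻ is already present at 0.163 M. If s mol/L of PbCl₂ dissolves, [Pb²⁺] = s while [Cl⁻] ≈ 0.163 M.
Ksp = [Pb²⁺][Cl⁻]^2 = s(0.163)^2
s = 1.90×10⁻⁵ / (0.163)^2 = 7.15×10⁻⁴
s = 7.15×10⁻⁴ M

7.15×10⁻⁴ M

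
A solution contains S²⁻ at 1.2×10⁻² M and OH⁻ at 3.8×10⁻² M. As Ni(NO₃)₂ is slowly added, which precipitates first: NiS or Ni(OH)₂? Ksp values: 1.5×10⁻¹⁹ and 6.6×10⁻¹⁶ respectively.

Each salt precipitates once Q = Ksp for that salt.
For NiS: [Ni²⁺] = (Ksp/[S²⁻]) = 1.3×10⁻¹⁷ M
For Ni(OH)₂: [Ni²⁺] = (Ksp/[OH⁻]^2) = 4.6×10⁻¹³ M
NiS requires the lower [Ni²⁺], so it precipitates first.

NiS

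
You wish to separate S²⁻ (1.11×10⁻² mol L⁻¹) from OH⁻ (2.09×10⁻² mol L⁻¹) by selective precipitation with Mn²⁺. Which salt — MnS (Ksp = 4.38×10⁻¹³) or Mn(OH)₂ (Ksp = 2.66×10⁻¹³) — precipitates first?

MnS

The threshold for precipitation is Q = Ksp.
For MnS: [Mn²⁺] = (Ksp/[S²⁻]) = 3.95×10⁻¹¹ mol L⁻¹
For Mn(OH)₂: [Mn²⁺] = (Ksp/[OH⁻]^2) = 6.09×10⁻¹⁰ mol L⁻¹
Since MnS needs less Mn²⁺ to reach saturation, it precipitates first.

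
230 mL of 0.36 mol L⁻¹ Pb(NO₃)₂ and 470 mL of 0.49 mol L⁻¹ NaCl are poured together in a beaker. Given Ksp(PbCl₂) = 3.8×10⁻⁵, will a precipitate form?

The combined volume is 700 mL.
[Pb²⁺] = (0.36)(230)/700 = 0.12 mol L⁻¹
[Cl⁻] = (0.49)(470)/700 = 0.33 mol L⁻¹
Q = [Pb²⁺][Cl⁻]^2 = 1.3×10⁻²
Q = 1.3×10⁻² > Ksp = 3.8×10⁻⁵, so the solution is supersaturated and PbCl₂ precipitates.

Yes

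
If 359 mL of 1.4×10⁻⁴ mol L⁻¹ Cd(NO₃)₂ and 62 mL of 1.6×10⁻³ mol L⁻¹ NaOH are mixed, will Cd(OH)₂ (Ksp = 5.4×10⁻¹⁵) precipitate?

Yes

The combined volume is 421 mL.
[Cd²⁺] = (1.4×10⁻⁴)(359)/421 = 1.2×10⁻⁴ mol L⁻¹
[OH⁻] = (1.6×10⁻³)(62)/421 = 2.4×10⁻⁴ mol L⁻¹
Q = [Cd²⁺][OH⁻]^2 = 6.6×10⁻¹²
Because Q > Ksp (6.6×10⁻¹² vs 5.4×10⁻¹⁵), a precipitate of Cd(OH)₂ forms.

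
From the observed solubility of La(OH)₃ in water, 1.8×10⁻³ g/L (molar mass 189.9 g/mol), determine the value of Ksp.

s = (1.8×10⁻³ g L⁻¹)/(189.9 g mol⁻¹) = 9.479×10⁻⁶ M
La(OH)₃(s) ⇌ La³⁺(aq) + 3 OH⁻(aq)
If s mol/L of La(OH)₃ dissolves, [La³⁺] = s and [OH⁻] = 3s.
Ksp = [La³⁺][OH⁻]^3 = s · (3s)^3 = 27s^4
Ksp = 27 × (9.479×10⁻⁶)^4 = 2.2×10⁻¹⁹

Ksp = 2.2×10⁻¹⁹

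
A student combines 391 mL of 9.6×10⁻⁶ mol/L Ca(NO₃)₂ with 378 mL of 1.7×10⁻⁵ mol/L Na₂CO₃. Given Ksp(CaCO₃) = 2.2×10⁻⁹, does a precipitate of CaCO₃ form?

The combined volume is 769 mL.
[Ca²⁺] = (9.6×10⁻⁶)(391)/769 = 4.9×10⁻⁶ mol/L
[CO₃²⁻] = (1.7×10⁻⁵)(378)/769 = 8.4×10⁻⁶ mol/L
Q = [Ca²⁺][CO₃²⁻] = 4.1×10⁻¹¹
Q = 4.1×10⁻¹¹ < Ksp = 2.2×10⁻⁹, so the solution is unsaturated and no precipitate forms.

No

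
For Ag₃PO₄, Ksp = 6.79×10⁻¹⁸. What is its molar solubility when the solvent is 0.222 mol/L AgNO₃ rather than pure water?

Ag₃PO₄(s) ⇌ 3 Ag⁺(aq) + PO₄³⁻(aq)
The solution already contains Ag⁺ at 0.222 mol/L. Let s be the molar solubility of Ag₃PO₄.
[Ag⁺] ≈ 0.222 mol/L (common ion dominates); [PO₄³⁻] = s.
Ksp = [Ag⁺]^3[PO₄³⁻] = (0.222)^3s
s = 6.79×10⁻¹⁸ / (0.222)^3 = 6.21×10⁻¹⁶
s = 6.21×10⁻¹⁶ mol/L

6.21×10⁻¹⁶ M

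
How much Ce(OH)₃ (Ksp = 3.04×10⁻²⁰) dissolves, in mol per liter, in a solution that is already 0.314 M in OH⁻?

9.82×10⁻¹⁹ M

Ce(OH)₃(s) ⇌ Ce³⁺(aq) + 3 OH⁻(aq)
Let s be the solubility of Ce(OH)₃ here. The common ion gives [OH⁻] ≈ 0.314 M, and [Ce³⁺] = s.
Ksp = [Ce³⁺][OH⁻]^3 = s(0.314)^3
s = 3.04×10⁻²⁰ / (0.314)^3 = 9.82×10⁻¹⁹
s = 9.82×10⁻¹⁹ M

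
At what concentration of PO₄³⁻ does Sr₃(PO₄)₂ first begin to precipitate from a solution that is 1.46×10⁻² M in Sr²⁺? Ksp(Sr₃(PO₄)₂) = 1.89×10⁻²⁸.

Precipitation of each salt begins when its ion product equals Ksp.
Sr₃(PO₄)₂(s) ⇌ 3 Sr²⁺(aq) + 2 PO₄³⁻(aq)
Ksp = [Sr²⁺]^3[PO₄³⁻]^2 = [PO₄³⁻]^2(1.46×10⁻²)^3
[PO₄³⁻]^2 = 1.89×10⁻²⁸ / (1.46×10⁻²)^3 = 6.07×10⁻²³
[PO₄³⁻] = 7.79×10⁻¹² M

7.79×10⁻¹² M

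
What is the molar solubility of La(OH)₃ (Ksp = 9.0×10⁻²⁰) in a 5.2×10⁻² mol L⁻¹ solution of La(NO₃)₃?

La(OH)₃(s) ⇌ La³⁺(aq) + 3 OH⁻(aq)
Let s be the solubility of La(OH)₃ here. The common ion gives [La³⁺] ≈ 5.2×10⁻² mol L⁻¹, and [OH⁻] = 3s.
Ksp = [La³⁺][OH⁻]^3 = (5.2×10⁻²)(3s)^3
(3s)^3 = 9.0×10⁻²⁰ / (5.2×10⁻²) = 1.7×10⁻¹⁸
s = 4.0×10⁻⁷ mol L⁻¹

4.0×10⁻⁷ M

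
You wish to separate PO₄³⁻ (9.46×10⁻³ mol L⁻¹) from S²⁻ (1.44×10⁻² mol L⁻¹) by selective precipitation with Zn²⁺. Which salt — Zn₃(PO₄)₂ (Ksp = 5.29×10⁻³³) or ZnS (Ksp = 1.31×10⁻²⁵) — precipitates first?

Precipitation of each salt begins when its ion product equals Ksp.
For Zn₃(PO₄)₂: [Zn²⁺] = (Ksp/[PO₄³⁻]^2)^(1/3) = 3.90×10⁻¹⁰ mol L⁻¹
For ZnS: [Zn²⁺] = (Ksp/[S²⁻]) = 9.10×10⁻²⁴ mol L⁻¹
Since ZnS needs less Zn²⁺ to reach saturation, it precipitates first.

ZnS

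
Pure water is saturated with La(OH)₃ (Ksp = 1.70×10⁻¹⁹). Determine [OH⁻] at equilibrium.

La(OH)₃(s) ⇌ La³⁺(aq) + 3 OH⁻(aq)
Call the molar solubility s, so that [La³⁺] = s and [OH⁻] = 3s.
Ksp = [La³⁺][OH⁻]^3 = s · (3s)^3 = 27s^4 = 1.70×10⁻¹⁹
s = 8.91×10⁻⁶ M
[OH⁻] = 3s = 2.67×10⁻⁵ M

2.67×10⁻⁵ M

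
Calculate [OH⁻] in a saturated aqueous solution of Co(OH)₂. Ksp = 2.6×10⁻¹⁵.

Co(OH)₂(s) ⇌ Co²⁺(aq) + 2 OH⁻(aq)
With molar solubility s: [Co²⁺] = s, [OH⁻] = 2s.
Ksp = [Co²⁺][OH⁻]^2 = s · (2s)^2 = 4s^3 = 2.6×10⁻¹⁵
s = 8.7×10⁻⁶ mol/L
[OH⁻] = 2s = 1.7×10⁻⁵ mol/L

1.7×10⁻⁵ M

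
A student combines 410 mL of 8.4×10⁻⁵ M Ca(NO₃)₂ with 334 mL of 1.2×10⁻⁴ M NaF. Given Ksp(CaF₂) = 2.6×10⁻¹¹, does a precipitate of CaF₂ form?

No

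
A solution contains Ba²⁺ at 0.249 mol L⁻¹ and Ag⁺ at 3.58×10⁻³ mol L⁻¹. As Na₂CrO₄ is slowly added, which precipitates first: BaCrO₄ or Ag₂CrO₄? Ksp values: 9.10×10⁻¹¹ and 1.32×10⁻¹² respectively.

BaCrO₄

The threshold for precipitation is Q = Ksp.
For BaCrO₄: [CrO₄²⁻] = (Ksp/[Ba²⁺]) = 3.65×10⁻¹⁰ mol L⁻¹
For Ag₂CrO₄: [CrO₄²⁻] = (Ksp/[Ag⁺]^2) = 1.03×10⁻⁷ mol L⁻¹
BaCrO₄ requires the lower [CrO₄²⁻], so it precipitates first.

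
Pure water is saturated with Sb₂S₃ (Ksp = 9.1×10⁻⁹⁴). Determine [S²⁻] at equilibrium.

2.9×10⁻¹⁹ M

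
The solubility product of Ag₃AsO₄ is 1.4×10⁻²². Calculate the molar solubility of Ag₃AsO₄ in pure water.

Ag₃AsO₄(s) ⇌ 3 Ag⁺(aq) + AsO₄³⁻(aq)
Call the molar solubility s, so that [Ag⁺] = 3s and [AsO₄³⁻] = s.
Ksp = [Ag⁺]^3[AsO₄³⁻] = (3s)^3 · s = 27s^4
27s^4 = 1.4×10⁻²²  ⇒  s^4 = 5.2×10⁻²⁴
Taking the 4th root, s = 1.5×10⁻⁶ mol L⁻¹.

1.5×10⁻⁶ M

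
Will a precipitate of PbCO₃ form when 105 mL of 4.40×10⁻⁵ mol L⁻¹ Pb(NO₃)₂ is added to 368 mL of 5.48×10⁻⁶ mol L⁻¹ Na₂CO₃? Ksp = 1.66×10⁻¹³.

Yes

After mixing, V = 105 mL + 368 mL = 473 mL.
[Pb²⁺] = (4.40×10⁻⁵)(105)/473 = 9.77×10⁻⁶ mol L⁻¹
[CO₃²⁻] = (5.48×10⁻⁶)(368)/473 = 4.26×10⁻⁶ mol L⁻¹
Q = [Pb²⁺][CO₃²⁻] = 4.16×10⁻¹¹
Because Q > Ksp (4.16×10⁻¹¹ vs 1.66×10⁻¹³), a precipitate of PbCO₃ forms.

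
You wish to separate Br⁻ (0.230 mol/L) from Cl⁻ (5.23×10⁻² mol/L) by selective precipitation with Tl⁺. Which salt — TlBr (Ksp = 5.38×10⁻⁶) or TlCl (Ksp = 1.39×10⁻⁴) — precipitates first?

A salt starts to precipitate once the ion product Q reaches its Ksp.
For TlBr: [Tl⁺] = (Ksp/[Br⁻]) = 2.34×10⁻⁵ mol/L
For TlCl: [Tl⁺] = (Ksp/[Cl⁻]) = 2.66×10⁻³ mol/L
TlBr requires the lower [Tl⁺], so it precipitates first.

TlBr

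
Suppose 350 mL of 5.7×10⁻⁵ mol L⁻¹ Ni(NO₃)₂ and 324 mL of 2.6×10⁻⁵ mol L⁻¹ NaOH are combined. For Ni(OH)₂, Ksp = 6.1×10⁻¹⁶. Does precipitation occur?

Yes

After mixing, V = 350 mL + 324 mL = 674 mL.
[Ni²⁺] = (5.7×10⁻⁵)(350)/674 = 3.0×10⁻⁵ mol L⁻¹
[OH⁻] = (2.6×10⁻⁵)(324)/674 = 1.2×10⁻⁵ mol L⁻¹
Q = [Ni²⁺][OH⁻]^2 = 4.6×10⁻¹⁵
Because Q > Ksp (4.6×10⁻¹⁵ vs 6.1×10⁻¹⁶), a precipitate of Ni(OH)₂ forms.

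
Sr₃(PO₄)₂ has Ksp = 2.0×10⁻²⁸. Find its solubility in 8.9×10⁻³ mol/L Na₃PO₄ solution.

4.5×10⁻⁹ M

Sr₃(PO₄)₂(s) ⇌ 3 Sr²⁺(aq) + 2 PO₄³⁻(aq)
The solution already contains PO₄³⁻ at 8.9×10⁻³ mol/L. Let s be the molar solubility of Sr₃(PO₄)₂.
[PO₄³⁻] ≈ 8.9×10⁻³ mol/L (common ion dominates); [Sr²⁺] = 3s.
Ksp = [Sr²⁺]^3[PO₄³⁻]^2 = (3s)^3(8.9×10⁻³)^2
(3s)^3 = 2.0×10⁻²⁸ / (8.9×10⁻³)^2 = 2.5×10⁻²⁴
s = 4.5×10⁻⁹ mol/L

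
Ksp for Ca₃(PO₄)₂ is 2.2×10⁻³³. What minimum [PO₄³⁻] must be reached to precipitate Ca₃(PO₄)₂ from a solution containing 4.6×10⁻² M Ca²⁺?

A salt starts to precipitate once the ion product Q reaches its Ksp.
Ca₃(PO₄)₂(s) ⇌ 3 Ca²⁺(aq) + 2 PO₄³⁻(aq)
Ksp = [Ca²⁺]^3[PO₄³⁻]^2 = [PO₄³⁻]^2(4.6×10⁻²)^3
[PO₄³⁻]^2 = 2.2×10⁻³³ / (4.6×10⁻²)^3 = 2.3×10⁻²⁹
[PO₄³⁻] = 4.8×10⁻¹⁵ M

4.8×10⁻¹⁵ M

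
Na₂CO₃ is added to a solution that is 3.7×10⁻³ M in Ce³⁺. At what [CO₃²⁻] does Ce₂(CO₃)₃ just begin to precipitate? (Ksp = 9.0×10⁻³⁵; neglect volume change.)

1.9×10⁻¹⁰ M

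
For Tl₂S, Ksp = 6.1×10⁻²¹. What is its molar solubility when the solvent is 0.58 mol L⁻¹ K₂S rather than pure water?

Tl₂S(s) ⇌ 2 Tl⁺(aq) + S²⁻(aq)
The solution already contains S²⁻ at 0.58 mol L⁻¹. Let s be the molar solubility of Tl₂S.
[S²⁻] ≈ 0.58 mol L⁻¹ (common ion dominates); [Tl⁺] = 2s.
Ksp = [Tl⁺]^2[S²⁻] = (2s)^2(0.58)
(2s)^2 = 6.1×10⁻²¹ / (0.58) = 1.1×10⁻²⁰
s = 5.1×10⁻¹¹ mol L⁻¹

5.1×10⁻¹¹ M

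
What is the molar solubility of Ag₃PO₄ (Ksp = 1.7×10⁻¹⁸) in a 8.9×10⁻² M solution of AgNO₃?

Ag₃PO₄(s) ⇌ 3 Ag⁺(aq) + PO₄³⁻(aq)
The solution already contains Ag⁺ at 8.9×10⁻² M. Let s be the molar solubility of Ag₃PO₄.
[Ag⁺] ≈ 8.9×10⁻² M (common ion dominates); [PO₄³⁻] = s.
Ksp = [Ag⁺]^3[PO₄³⁻] = (8.9×10⁻²)^3s
s = 1.7×10⁻¹⁸ / (8.9×10⁻²)^3 = 2.4×10⁻¹⁵
s = 2.4×10⁻¹⁵ M

2.4×10⁻¹⁵ M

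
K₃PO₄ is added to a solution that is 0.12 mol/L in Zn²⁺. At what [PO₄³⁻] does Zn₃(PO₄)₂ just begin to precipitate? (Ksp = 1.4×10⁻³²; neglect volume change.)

2.8×10⁻¹⁵ M

The threshold for precipitation is Q = Ksp.
Zn₃(PO₄)₂(s) ⇌ 3 Zn²⁺(aq) + 2 PO₄³⁻(aq)
Ksp = [Zn²⁺]^3[PO₄³⁻]^2 = [PO₄³⁻]^2(0.12)^3
[PO₄³⁻]^2 = 1.4×10⁻³² / (0.12)^3 = 8.1×10⁻³⁰
[PO₄³⁻] = 2.8×10⁻¹⁵ mol/L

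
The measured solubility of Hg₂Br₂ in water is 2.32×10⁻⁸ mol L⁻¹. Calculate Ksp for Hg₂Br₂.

Hg₂Br₂(s) ⇌ Hg₂²⁺(aq) + 2 Br⁻(aq)
If s mol/L of Hg₂Br₂ dissolves, [Hg₂²⁺] = s and [Br⁻] = 2s.
Ksp = [Hg₂²⁺][Br⁻]^2 = s · (2s)^2 = 4s^3
Ksp = 4 × (2.32×10⁻⁸)^3 = 4.99×10⁻²³

Ksp = 4.99×10⁻²³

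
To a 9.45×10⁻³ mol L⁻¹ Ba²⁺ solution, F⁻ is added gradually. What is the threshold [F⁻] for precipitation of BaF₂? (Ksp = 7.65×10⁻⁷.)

9.00×10⁻³ M

A salt starts to precipitate once the ion product Q reaches its Ksp.
BaF₂(s) ⇌ Ba²⁺(aq) + 2 F⁻(aq)
Ksp = [Ba²⁺][F⁻]^2 = [F⁻]^2(9.45×10⁻³)
[F⁻]^2 = 7.65×10⁻⁷ / (9.45×10⁻³) = 8.10×10⁻⁵
[F⁻] = 9.00×10⁻³ mol L⁻¹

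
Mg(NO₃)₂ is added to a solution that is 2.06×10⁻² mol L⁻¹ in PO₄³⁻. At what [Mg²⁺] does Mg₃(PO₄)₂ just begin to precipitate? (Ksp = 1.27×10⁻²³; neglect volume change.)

Precipitation of each salt begins when its ion product equals Ksp.
Mg₃(PO₄)₂(s) ⇌ 3 Mg²⁺(aq) + 2 PO₄³⁻(aq)
Ksp = [Mg²⁺]^3[PO₄³⁻]^2 = [Mg²⁺]^3(2.06×10⁻²)^2
[Mg²⁺]^3 = 1.27×10⁻²³ / (2.06×10⁻²)^2 = 2.99×10⁻²⁰
[Mg²⁺] = 3.10×10⁻⁷ mol L⁻¹

3.10×10⁻⁷ M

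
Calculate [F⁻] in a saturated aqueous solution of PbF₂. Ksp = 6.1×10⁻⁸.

PbF₂(s) ⇌ Pb²⁺(aq) + 2 F⁻(aq)
With molar solubility s: [Pb²⁺] = s, [F⁻] = 2s.
Ksp = [Pb²⁺][F⁻]^2 = s · (2s)^2 = 4s^3 = 6.1×10⁻⁸
s = 2.5×10⁻³ mol/L
[F⁻] = 2s = 5.0×10⁻³ mol/L

5.0×10⁻³ M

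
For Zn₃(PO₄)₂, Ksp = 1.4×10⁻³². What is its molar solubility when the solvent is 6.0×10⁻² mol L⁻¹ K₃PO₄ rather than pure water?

Zn₃(PO₄)₂(s) ⇌ 3 Zn²⁺(aq) + 2 PO₄³⁻(aq)
PO₄³⁻ is already present at 6.0×10⁻² mol L⁻¹. If s mol/L of Zn₃(PO₄)₂ dissolves, [Zn²⁺] = 3s while [PO₄³⁻] ≈ 6.0×10⁻² mol L⁻¹.
Ksp = [Zn²⁺]^3[PO₄³⁻]^2 = (3s)^3(6.0×10⁻²)^2
(3s)^3 = 1.4×10⁻³² / (6.0×10⁻²)^2 = 3.9×10⁻³⁰
s = 5.2×10⁻¹¹ mol L⁻¹

5.2×10⁻¹¹ M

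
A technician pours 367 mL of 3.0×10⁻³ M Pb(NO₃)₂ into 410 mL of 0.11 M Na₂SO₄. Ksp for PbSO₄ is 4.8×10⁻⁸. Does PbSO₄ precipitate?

The combined volume is 777 mL.
[Pb²⁺] = (3.0×10⁻³)(367)/777 = 1.4×10⁻³ M
[SO₄²⁻] = (0.11)(410)/777 = 5.8×10⁻² M
Q = [Pb²⁺][SO₄²⁻] = 8.2×10⁻⁵
Because Q > Ksp (8.2×10⁻⁵ vs 4.8×10⁻⁸), a precipitate of PbSO₄ forms.

Yes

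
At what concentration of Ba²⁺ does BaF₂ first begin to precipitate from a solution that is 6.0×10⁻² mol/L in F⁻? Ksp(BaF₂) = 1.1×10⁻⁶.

The threshold for precipitation is Q = Ksp.
BaF₂(s) ⇌ Ba²⁺(aq) + 2 F⁻(aq)
Ksp = [Ba²⁺][F⁻]^2 = [Ba²⁺](6.0×10⁻²)^2
[Ba²⁺] = 1.1×10⁻⁶ / (6.0×10⁻²)^2 = 3.1×10⁻⁴
[Ba²⁺] = 3.1×10⁻⁴ mol/L

3.1×10⁻⁴ M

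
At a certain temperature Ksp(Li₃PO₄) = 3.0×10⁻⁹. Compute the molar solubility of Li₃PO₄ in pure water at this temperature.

3.2×10⁻³ M

Li₃PO₄(s) ⇌ 3 Li⁺(aq) + PO₄³⁻(aq)
With molar solubility s: [Li⁺] = 3s, [PO₄³⁻] = s.
Ksp = [Li⁺]^3[PO₄³⁻] = (3s)^3 · s = 27s^4
27s^4 = 3.0×10⁻⁹  ⇒  s^4 = 1.1×10⁻¹⁰
Taking the 4th root, s = 3.2×10⁻³ mol/L.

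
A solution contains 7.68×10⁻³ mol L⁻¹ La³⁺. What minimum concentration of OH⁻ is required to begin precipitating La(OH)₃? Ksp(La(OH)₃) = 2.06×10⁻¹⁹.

2.99×10⁻⁶ M

Precipitation begins when Q = Ksp.
La(OH)₃(s) ⇌ La³⁺(aq) + 3 OH⁻(aq)
Ksp = [La³⁺][OH⁻]^3 = [OH⁻]^3(7.68×10⁻³)
[OH⁻]^3 = 2.06×10⁻¹⁹ / (7.68×10⁻³) = 2.68×10⁻¹⁷
[OH⁻] = 2.99×10⁻⁶ mol L⁻¹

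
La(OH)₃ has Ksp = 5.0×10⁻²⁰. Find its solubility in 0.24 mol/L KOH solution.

La(OH)₃(s) ⇌ La³⁺(aq) + 3 OH⁻(aq)
The solution already contains OH⁻ at 0.24 mol/L. Let s be the molar solubility of La(OH)₃.
[OH⁻] ≈ 0.24 mol/L (common ion dominates); [La³⁺] = s.
Ksp = [La³⁺][OH⁻]^3 = s(0.24)^3
s = 5.0×10⁻²⁰ / (0.24)^3 = 3.6×10⁻¹⁸
s = 3.6×10⁻¹⁸ mol/L

3.6×10⁻¹⁸ M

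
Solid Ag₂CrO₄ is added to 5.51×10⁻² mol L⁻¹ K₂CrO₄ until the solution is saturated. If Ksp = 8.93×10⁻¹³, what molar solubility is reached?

Ag₂CrO₄(s) ⇌ 2 Ag⁺(aq) + CrO₄²⁻(aq)
Let s be the solubility of Ag₂CrO₄ here. The common ion gives [CrO₄²⁻] ≈ 5.51×10⁻² mol L⁻¹, and [Ag⁺] = 2s.
Ksp = [Ag⁺]^2[CrO₄²⁻] = (2s)^2(5.51×10⁻²)
(2s)^2 = 8.93×10⁻¹³ / (5.51×10⁻²) = 1.62×10⁻¹¹
s = 2.01×10⁻⁶ mol L⁻¹

2.01×10⁻⁶ M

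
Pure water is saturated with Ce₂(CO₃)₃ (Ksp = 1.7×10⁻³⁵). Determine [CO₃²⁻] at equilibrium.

Ce₂(CO₃)₃(s) ⇌ 2 Ce³⁺(aq) + 3 CO₃²⁻(aq)
Call the molar solubility s, so that [Ce³⁺] = 2s and [CO₃²⁻] = 3s.
Ksp = [Ce³⁺]^2[CO₃²⁻]^3 = (2s)^2 · (3s)^3 = 108s^5 = 1.7×10⁻³⁵
s = 4.4×10⁻⁸ mol/L
[CO₃²⁻] = 3s = 1.3×10⁻⁷ mol/L

1.3×10⁻⁷ M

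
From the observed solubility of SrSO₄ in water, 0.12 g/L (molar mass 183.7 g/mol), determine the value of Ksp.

Ksp = 4.3×10⁻⁷

Convert to molarity: s = 0.12 / 183.7 = 6.532×10⁻⁴ mol/L
SrSO₄(s) ⇌ Sr²⁺(aq) + SO₄²⁻(aq)
Call the molar solubility s, so that [Sr²⁺] = s and [SO₄²⁻] = s.
Ksp = [Sr²⁺][SO₄²⁻] = s · s = s^2
Ksp = (6.532×10⁻⁴)^2 = 4.3×10⁻⁷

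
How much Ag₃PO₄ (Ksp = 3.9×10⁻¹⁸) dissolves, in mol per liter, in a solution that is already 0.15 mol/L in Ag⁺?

1.2×10⁻¹⁵ M

Ag₃PO₄(s) ⇌ 3 Ag⁺(aq) + PO₄³⁻(aq)
Ag⁺ is already present at 0.15 mol/L. If s mol/L of Ag₃PO₄ dissolves, [PO₄³⁻] = s while [Ag⁺] ≈ 0.15 mol/L.
Ksp = [Ag⁺]^3[PO₄³⁻] = (0.15)^3s
s = 3.9×10⁻¹⁸ / (0.15)^3 = 1.2×10⁻¹⁵
s = 1.2×10⁻¹⁵ mol/L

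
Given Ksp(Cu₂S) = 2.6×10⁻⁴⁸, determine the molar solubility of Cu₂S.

8.7×10⁻¹⁷ M

Cu₂S(s) ⇌ 2 Cu⁺(aq) + S²⁻(aq)
For each mole of Cu₂S that dissolves per liter, [Cu⁺] = 2s and [S²⁻] = s; let s denote this solubility.
Ksp = [Cu⁺]^2[S²⁻] = (2s)^2 · s = 4s^3
4s^3 = 2.6×10⁻⁴⁸  ⇒  s^3 = 6.5×10⁻⁴⁹
s = 8.7×10⁻¹⁷ M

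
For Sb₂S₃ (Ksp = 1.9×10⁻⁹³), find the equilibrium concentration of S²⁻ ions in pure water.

3.4×10⁻¹⁹ M

Sb₂S₃(s) ⇌ 2 Sb³⁺(aq) + 3 S²⁻(aq)
Call the molar solubility s, so that [Sb³⁺] = 2s and [S²⁻] = 3s.
Ksp = [Sb³⁺]^2[S²⁻]^3 = (2s)^2 · (3s)^3 = 108s^5 = 1.9×10⁻⁹³
s = 1.1×10⁻¹⁹ mol/L
[S²⁻] = 3s = 3.4×10⁻¹⁹ mol/L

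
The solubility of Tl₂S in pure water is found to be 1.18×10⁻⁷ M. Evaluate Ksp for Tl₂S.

Ksp = 6.57×10⁻²¹

Tl₂S(s) ⇌ 2 Tl⁺(aq) + S²⁻(aq)
For each mole of Tl₂S that dissolves per liter, [Tl⁺] = 2s and [S²⁻] = s; let s denote this solubility.
Ksp = [Tl⁺]^2[S²⁻] = (2s)^2 · s = 4s^3
Ksp = 4 × (1.18×10⁻⁷)^3 = 6.57×10⁻²¹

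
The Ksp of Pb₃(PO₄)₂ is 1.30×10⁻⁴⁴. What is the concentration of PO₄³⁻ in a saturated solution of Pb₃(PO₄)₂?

1.31×10⁻⁹ M

Pb₃(PO₄)₂(s) ⇌ 3 Pb²⁺(aq) + 2 PO₄³⁻(aq)
Let s be the molar solubility. Then [Pb²⁺] = 3s and [PO₄³⁻] = 2s.
Ksp = [Pb²⁺]^3[PO₄³⁻]^2 = (3s)^3 · (2s)^2 = 108s^5 = 1.30×10⁻⁴⁴
s = 6.55×10⁻¹⁰ mol L⁻¹
[PO₄³⁻] = 2s = 1.31×10⁻⁹ mol L⁻¹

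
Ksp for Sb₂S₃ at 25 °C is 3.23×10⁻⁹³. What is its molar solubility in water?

1.24×10⁻¹⁹ M

Sb₂S₃(s) ⇌ 2 Sb³⁺(aq) + 3 S²⁻(aq)
If s mol/L of Sb₂S₃ dissolves, [Sb³⁺] = 2s and [S²⁻] = 3s.
Ksp = [Sb³⁺]^2[S²⁻]^3 = (2s)^2 · (3s)^3 = 108s^5
108s^5 = 3.23×10⁻⁹³  ⇒  s^5 = 2.99×10⁻⁹⁵
Taking the 5th root, s = 1.24×10⁻¹⁹ mol/L.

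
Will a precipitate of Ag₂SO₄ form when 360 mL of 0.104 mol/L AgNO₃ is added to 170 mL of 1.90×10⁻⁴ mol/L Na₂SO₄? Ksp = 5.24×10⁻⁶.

No

The combined volume is 530 mL.
[Ag⁺] = (0.104)(360)/530 = 7.06×10⁻² mol/L
[SO₄²⁻] = (1.90×10⁻⁴)(170)/530 = 6.09×10⁻⁵ mol/L
Q = [Ag⁺]^2[SO₄²⁻] = 3.04×10⁻⁷
Since Q (3.04×10⁻⁷) is less than Ksp (5.24×10⁻⁶), no Ag₂SO₄ precipitates.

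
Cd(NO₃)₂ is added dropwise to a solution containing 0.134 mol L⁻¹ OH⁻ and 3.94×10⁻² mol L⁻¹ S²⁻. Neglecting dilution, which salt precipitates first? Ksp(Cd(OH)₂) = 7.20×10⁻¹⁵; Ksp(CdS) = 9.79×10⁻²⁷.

Each salt precipitates once Q = Ksp for that salt.
For Cd(OH)₂: [Cd²⁺] = (Ksp/[OH⁻]^2) = 4.01×10⁻¹³ mol L⁻¹
For CdS: [Cd²⁺] = (Ksp/[S²⁻]) = 2.48×10⁻²⁵ mol L⁻¹
Since CdS needs less Cd²⁺ to reach saturation, it precipitates first.

CdS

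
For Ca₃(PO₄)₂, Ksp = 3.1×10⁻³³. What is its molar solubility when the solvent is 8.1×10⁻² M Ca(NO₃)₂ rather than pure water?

1.2×10⁻¹⁵ M

Ca₃(PO₄)₂(s) ⇌ 3 Ca²⁺(aq) + 2 PO₄³⁻(aq)
With Ca²⁺ already at 8.1×10⁻² M and s small, take [Ca²⁺] ≈ 8.1×10⁻² M and [PO₄³⁻] = 2s.
Ksp = [Ca²⁺]^3[PO₄³⁻]^2 = (8.1×10⁻²)^3(2s)^2
(2s)^2 = 3.1×10⁻³³ / (8.1×10⁻²)^3 = 5.8×10⁻³⁰
s = 1.2×10⁻¹⁵ M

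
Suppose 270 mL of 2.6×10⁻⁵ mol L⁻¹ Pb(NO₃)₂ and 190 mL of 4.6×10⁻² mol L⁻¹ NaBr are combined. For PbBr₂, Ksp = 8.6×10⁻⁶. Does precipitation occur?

No

Total volume after mixing = 270 + 190 = 460 mL.
[Pb²⁺] = (2.6×10⁻⁵)(270)/460 = 1.5×10⁻⁵ mol L⁻¹
[Br⁻] = (4.6×10⁻²)(190)/460 = 1.9×10⁻² mol L⁻¹
Q = [Pb²⁺][Br⁻]^2 = 5.5×10⁻⁹
Q < Ksp (5.5×10⁻⁹ vs 8.6×10⁻⁶); the solution remains unsaturated and no precipitate forms.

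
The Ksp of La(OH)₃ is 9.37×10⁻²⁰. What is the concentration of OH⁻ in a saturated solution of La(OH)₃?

La(OH)₃(s) ⇌ La³⁺(aq) + 3 OH⁻(aq)
Call the molar solubility s, so that [La³⁺] = s and [OH⁻] = 3s.
Ksp = [La³⁺][OH⁻]^3 = s · (3s)^3 = 27s^4 = 9.37×10⁻²⁰
s = 7.68×10⁻⁶ mol/L
[OH⁻] = 3s = 2.30×10⁻⁵ mol/L

2.30×10⁻⁵ M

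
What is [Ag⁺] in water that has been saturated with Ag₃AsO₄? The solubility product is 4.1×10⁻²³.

3.3×10⁻⁶ M

Ag₃AsO₄(s) ⇌ 3 Ag⁺(aq) + AsO₄³⁻(aq)
For each mole of Ag₃AsO₄ that dissolves per liter, [Ag⁺] = 3s and [AsO₄³⁻] = s; let s denote this solubility.
Ksp = [Ag⁺]^3[AsO₄³⁻] = (3s)^3 · s = 27s^4 = 4.1×10⁻²³
s = 1.1×10⁻⁶ M
[Ag⁺] = 3s = 3.3×10⁻⁶ M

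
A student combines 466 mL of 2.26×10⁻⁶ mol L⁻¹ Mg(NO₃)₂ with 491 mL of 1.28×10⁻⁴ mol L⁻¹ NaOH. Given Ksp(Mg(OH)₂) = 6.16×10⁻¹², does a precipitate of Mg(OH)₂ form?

After mixing, V = 466 mL + 491 mL = 957 mL.
[Mg²⁺] = (2.26×10⁻⁶)(466)/957 = 1.10×10⁻⁶ mol L⁻¹
[OH⁻] = (1.28×10⁻⁴)(491)/957 = 6.57×10⁻⁵ mol L⁻¹
Q = [Mg²⁺][OH⁻]^2 = 4.75×10⁻¹⁵
Q = 4.75×10⁻¹⁵ < Ksp = 6.16×10⁻¹², so the solution is unsaturated and no precipitate forms.

No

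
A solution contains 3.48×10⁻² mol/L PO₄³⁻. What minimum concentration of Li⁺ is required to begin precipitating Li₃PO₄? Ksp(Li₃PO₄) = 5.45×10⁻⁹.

5.39×10⁻³ M

Precipitation of each salt begins when its ion product equals Ksp.
Li₃PO₄(s) ⇌ 3 Li⁺(aq) + PO₄³⁻(aq)
Ksp = [Li⁺]^3[PO₄³⁻] = [Li⁺]^3(3.48×10⁻²)
[Li⁺]^3 = 5.45×10⁻⁹ / (3.48×10⁻²) = 1.57×10⁻⁷
[Li⁺] = 5.39×10⁻³ mol/L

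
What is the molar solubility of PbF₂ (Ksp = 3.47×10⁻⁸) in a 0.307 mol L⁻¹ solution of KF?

PbF₂(s) ⇌ Pb²⁺(aq) + 2 F⁻(aq)
With F⁻ already at 0.307 mol L⁻¹ and s small, take [F⁻] ≈ 0.307 mol L⁻¹ and [Pb²⁺] = s.
Ksp = [Pb²⁺][F⁻]^2 = s(0.307)^2
s = 3.47×10⁻⁸ / (0.307)^2 = 3.68×10⁻⁷
s = 3.68×10⁻⁷ mol L⁻¹

3.68×10⁻⁷ M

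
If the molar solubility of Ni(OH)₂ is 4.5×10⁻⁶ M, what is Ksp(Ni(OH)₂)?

Ksp = 3.6×10⁻¹⁶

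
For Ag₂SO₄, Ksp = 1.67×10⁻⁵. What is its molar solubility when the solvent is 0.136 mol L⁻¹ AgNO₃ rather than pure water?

9.03×10⁻⁴ M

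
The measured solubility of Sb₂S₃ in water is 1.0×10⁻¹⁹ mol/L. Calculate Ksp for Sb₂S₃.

Ksp = 1.1×10⁻⁹³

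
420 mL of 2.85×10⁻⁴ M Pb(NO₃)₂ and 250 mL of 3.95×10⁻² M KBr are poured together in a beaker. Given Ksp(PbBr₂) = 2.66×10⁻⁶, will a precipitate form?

No

The combined volume is 670 mL.
[Pb²⁺] = (2.85×10⁻⁴)(420)/670 = 1.79×10⁻⁴ M
[Br⁻] = (3.95×10⁻²)(250)/670 = 1.47×10⁻² M
Q = [Pb²⁺][Br⁻]^2 = 3.88×10⁻⁸
Q < Ksp (3.88×10⁻⁸ vs 2.66×10⁻⁶); the solution remains unsaturated and no precipitate forms.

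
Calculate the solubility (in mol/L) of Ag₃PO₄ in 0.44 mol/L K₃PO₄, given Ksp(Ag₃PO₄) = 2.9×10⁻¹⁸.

6.2×10⁻⁷ M

Ag₃PO₄(s) ⇌ 3 Ag⁺(aq) + PO₄³⁻(aq)
The solution already contains PO₄³⁻ at 0.44 mol/L. Let s be the molar solubility of Ag₃PO₄.
[PO₄³⁻] ≈ 0.44 mol/L (common ion dominates); [Ag⁺] = 3s.
Ksp = [Ag⁺]^3[PO₄³⁻] = (3s)^3(0.44)
(3s)^3 = 2.9×10⁻¹⁸ / (0.44) = 6.6×10⁻¹⁸
s = 6.2×10⁻⁷ mol/L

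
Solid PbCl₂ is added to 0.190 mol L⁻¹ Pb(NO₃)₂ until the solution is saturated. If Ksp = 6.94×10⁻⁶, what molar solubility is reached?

3.02×10⁻³ M

PbCl₂(s) ⇌ Pb²⁺(aq) + 2 Cl⁻(aq)
With Pb²⁺ already at 0.190 mol L⁻¹ and s small, take [Pb²⁺] ≈ 0.190 mol L⁻¹ and [Cl⁻] = 2s.
Ksp = [Pb²⁺][Cl⁻]^2 = (0.190)(2s)^2
(2s)^2 = 6.94×10⁻⁶ / (0.190) = 3.65×10⁻⁵
s = 3.02×10⁻³ mol L⁻¹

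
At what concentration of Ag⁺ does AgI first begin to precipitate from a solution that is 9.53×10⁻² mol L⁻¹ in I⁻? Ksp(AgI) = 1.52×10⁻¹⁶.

1.59×10⁻¹⁵ M

The threshold for precipitation is Q = Ksp.
AgI(s) ⇌ Ag⁺(aq) + I⁻(aq)
Ksp = [Ag⁺][I⁻] = [Ag⁺](9.53×10⁻²)
[Ag⁺] = 1.52×10⁻¹⁶ / (9.53×10⁻²) = 1.59×10⁻¹⁵
[Ag⁺] = 1.59×10⁻¹⁵ mol L⁻¹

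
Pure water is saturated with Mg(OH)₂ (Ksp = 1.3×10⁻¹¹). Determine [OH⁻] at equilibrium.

Mg(OH)₂(s) ⇌ Mg²⁺(aq) + 2 OH⁻(aq)
With molar solubility s: [Mg²⁺] = s, [OH⁻] = 2s.
Ksp = [Mg²⁺][OH⁻]^2 = s · (2s)^2 = 4s^3 = 1.3×10⁻¹¹
s = 1.5×10⁻⁴ mol/L
[OH⁻] = 2s = 3.0×10⁻⁴ mol/L

3.0×10⁻⁴ M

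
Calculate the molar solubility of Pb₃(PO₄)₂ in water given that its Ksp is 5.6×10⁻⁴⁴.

Pb₃(PO₄)₂(s) ⇌ 3 Pb²⁺(aq) + 2 PO₄³⁻(aq)
If s mol/L of Pb₃(PO₄)₂ dissolves, [Pb²⁺] = 3s and [PO₄³⁻] = 2s.
Ksp = [Pb²⁺]^3[PO₄³⁻]^2 = (3s)^3 · (2s)^2 = 108s^5
108s^5 = 5.6×10⁻⁴⁴  ⇒  s^5 = 5.2×10⁻⁴⁶
Taking the 5th root, s = 8.8×10⁻¹⁰ mol L⁻¹.

8.8×10⁻¹⁰ M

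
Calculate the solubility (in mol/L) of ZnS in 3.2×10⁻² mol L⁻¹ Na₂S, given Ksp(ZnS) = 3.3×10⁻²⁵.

ZnS(s) ⇌ Zn²⁺(aq) + S²⁻(aq)
S²⁻ is already present at 3.2×10⁻² mol L⁻¹. If s mol/L of ZnS dissolves, [Zn²⁺] = s while [S²⁻] ≈ 3.2×10⁻² mol L⁻¹.
Ksp = [Zn²⁺][S²⁻] = s(3.2×10⁻²)
s = 3.3×10⁻²⁵ / (3.2×10⁻²) = 1.0×10⁻²³
s = 1.0×10⁻²³ mol L⁻¹

1.0×10⁻²³ M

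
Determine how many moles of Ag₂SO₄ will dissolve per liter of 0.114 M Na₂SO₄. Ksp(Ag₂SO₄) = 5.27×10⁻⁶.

Ag₂SO₄(s) ⇌ 2 Ag⁺(aq) + SO₄²⁻(aq)
With SO₄²⁻ already at 0.114 M and s small, take [SO₄²⁻] ≈ 0.114 M and [Ag⁺] = 2s.
Ksp = [Ag⁺]^2[SO₄²⁻] = (2s)^2(0.114)
(2s)^2 = 5.27×10⁻⁶ / (0.114) = 4.62×10⁻⁵
s = 3.40×10⁻³ M

3.40×10⁻³ M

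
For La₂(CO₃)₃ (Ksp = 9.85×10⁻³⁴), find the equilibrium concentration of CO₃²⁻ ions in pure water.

2.95×10⁻⁷ M

La₂(CO₃)₃(s) ⇌ 2 La³⁺(aq) + 3 CO₃²⁻(aq)
With molar solubility s: [La³⁺] = 2s, [CO₃²⁻] = 3s.
Ksp = [La³⁺]^2[CO₃²⁻]^3 = (2s)^2 · (3s)^3 = 108s^5 = 9.85×10⁻³⁴
s = 9.82×10⁻⁸ mol/L
[CO₃²⁻] = 3s = 2.95×10⁻⁷ mol/L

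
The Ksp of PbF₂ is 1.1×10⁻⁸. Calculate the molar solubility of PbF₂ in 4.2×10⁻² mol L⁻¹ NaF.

6.2×10⁻⁶ M

PbF₂(s) ⇌ Pb²⁺(aq) + 2 F⁻(aq)
Let s be the solubility of PbF₂ here. The common ion gives [F⁻] ≈ 4.2×10⁻² mol L⁻¹, and [Pb²⁺] = s.
Ksp = [Pb²⁺][F⁻]^2 = s(4.2×10⁻²)^2
s = 1.1×10⁻⁸ / (4.2×10⁻²)^2 = 6.2×10⁻⁶
s = 6.2×10⁻⁶ mol L⁻¹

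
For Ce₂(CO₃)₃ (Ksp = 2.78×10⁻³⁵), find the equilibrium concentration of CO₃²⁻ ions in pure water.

1.44×10⁻⁷ M

Ce₂(CO₃)₃(s) ⇌ 2 Ce³⁺(aq) + 3 CO₃²⁻(aq)
With molar solubility s: [Ce³⁺] = 2s, [CO₃²⁻] = 3s.
Ksp = [Ce³⁺]^2[CO₃²⁻]^3 = (2s)^2 · (3s)^3 = 108s^5 = 2.78×10⁻³⁵
s = 4.81×10⁻⁸ M
[CO₃²⁻] = 3s = 1.44×10⁻⁷ M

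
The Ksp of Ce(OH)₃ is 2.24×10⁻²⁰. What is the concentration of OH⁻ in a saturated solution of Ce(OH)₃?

Ce(OH)₃(s) ⇌ Ce³⁺(aq) + 3 OH⁻(aq)
Let s be the molar solubility. Then [Ce³⁺] = s and [OH⁻] = 3s.
Ksp = [Ce³⁺][OH⁻]^3 = s · (3s)^3 = 27s^4 = 2.24×10⁻²⁰
s = 5.37×10⁻⁶ mol/L
[OH⁻] = 3s = 1.61×10⁻⁵ mol/L

1.61×10⁻⁵ M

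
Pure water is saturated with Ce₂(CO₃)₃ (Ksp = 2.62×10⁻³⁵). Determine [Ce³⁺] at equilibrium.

Ce₂(CO₃)₃(s) ⇌ 2 Ce³⁺(aq) + 3 CO₃²⁻(aq)
Call the molar solubility s, so that [Ce³⁺] = 2s and [CO₃²⁻] = 3s.
Ksp = [Ce³⁺]^2[CO₃²⁻]^3 = (2s)^2 · (3s)^3 = 108s^5 = 2.62×10⁻³⁵
s = 4.75×10⁻⁸ mol L⁻¹
[Ce³⁺] = 2s = 9.51×10⁻⁸ mol L⁻¹

9.51×10⁻⁸ M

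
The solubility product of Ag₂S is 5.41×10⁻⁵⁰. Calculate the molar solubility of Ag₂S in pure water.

2.38×10⁻¹⁷ M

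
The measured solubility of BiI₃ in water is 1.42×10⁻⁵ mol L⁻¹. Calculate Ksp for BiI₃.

Ksp = 1.10×10⁻¹⁸

BiI₃(s) ⇌ Bi³⁺(aq) + 3 I⁻(aq)
If s mol/L of BiI₃ dissolves, [Bi³⁺] = s and [I⁻] = 3s.
Ksp = [Bi³⁺][I⁻]^3 = s · (3s)^3 = 27s^4
Ksp = 27 × (1.42×10⁻⁵)^4 = 1.10×10⁻¹⁸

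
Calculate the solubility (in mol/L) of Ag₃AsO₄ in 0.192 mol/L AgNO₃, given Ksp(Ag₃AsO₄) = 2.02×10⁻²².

2.85×10⁻²⁰ M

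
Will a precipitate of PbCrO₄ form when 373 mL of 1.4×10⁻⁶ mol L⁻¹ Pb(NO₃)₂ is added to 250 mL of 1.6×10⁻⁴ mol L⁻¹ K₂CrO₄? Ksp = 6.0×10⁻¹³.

After mixing, V = 373 mL + 250 mL = 623 mL.
[Pb²⁺] = (1.4×10⁻⁶)(373)/623 = 8.4×10⁻⁷ mol L⁻¹
[CrO₄²⁻] = (1.6×10⁻⁴)(250)/623 = 6.4×10⁻⁵ mol L⁻¹
Q = [Pb²⁺][CrO₄²⁻] = 5.4×10⁻¹¹
Since Q (5.4×10⁻¹¹) exceeds Ksp (6.0×10⁻¹³), PbCrO₄ will precipitate.

Yes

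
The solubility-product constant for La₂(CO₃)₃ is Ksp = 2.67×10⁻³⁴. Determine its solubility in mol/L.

7.56×10⁻⁸ M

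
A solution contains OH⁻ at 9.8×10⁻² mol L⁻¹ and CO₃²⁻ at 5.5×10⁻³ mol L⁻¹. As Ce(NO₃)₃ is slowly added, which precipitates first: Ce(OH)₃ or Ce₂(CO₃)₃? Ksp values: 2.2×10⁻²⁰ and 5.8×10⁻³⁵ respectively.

Ce(OH)₃

Precipitation begins when Q = Ksp.
For Ce(OH)₃: [Ce³⁺] = (Ksp/[OH⁻]^3) = 2.3×10⁻¹⁷ mol L⁻¹
For Ce₂(CO₃)₃: [Ce³⁺] = (Ksp/[CO₃²⁻]^3)^(1/2) = 1.9×10⁻¹⁴ mol L⁻¹
The smaller threshold [Ce³⁺] is reached first, so Ce(OH)₃ precipitates first.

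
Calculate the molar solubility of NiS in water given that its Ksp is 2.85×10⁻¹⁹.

NiS(s) ⇌ Ni²⁺(aq) + S²⁻(aq)
If s mol/L of NiS dissolves, [Ni²⁺] = s and [S²⁻] = s.
Ksp = [Ni²⁺][S²⁻] = s · s = s^2
s^2 = 2.85×10⁻¹⁹
s = 5.34×10⁻¹⁰ mol L⁻¹

5.34×10⁻¹⁰ M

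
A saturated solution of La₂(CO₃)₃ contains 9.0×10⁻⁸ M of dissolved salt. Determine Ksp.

La₂(CO₃)₃(s) ⇌ 2 La³⁺(aq) + 3 CO₃²⁻(aq)
With molar solubility s: [La³⁺] = 2s, [CO₃²⁻] = 3s.
Ksp = [La³⁺]^2[CO₃²⁻]^3 = (2s)^2 · (3s)^3 = 108s^5
Ksp = 108 × (9.0×10⁻⁸)^5 = 6.4×10⁻³⁴

Ksp = 6.4×10⁻³⁴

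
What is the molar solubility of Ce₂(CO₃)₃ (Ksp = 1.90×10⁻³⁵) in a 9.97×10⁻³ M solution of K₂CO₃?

2.19×10⁻¹⁵ M

Ce₂(CO₃)₃(s) ⇌ 2 Ce³⁺(aq) + 3 CO₃²⁻(aq)
The solution already contains CO₃²⁻ at 9.97×10⁻³ M. Let s be the molar solubility of Ce₂(CO₃)₃.
[CO₃²⁻] ≈ 9.97×10⁻³ M (common ion dominates); [Ce³⁺] = 2s.
Ksp = [Ce³⁺]^2[CO₃²⁻]^3 = (2s)^2(9.97×10⁻³)^3
(2s)^2 = 1.90×10⁻³⁵ / (9.97×10⁻³)^3 = 1.92×10⁻²⁹
s = 2.19×10⁻¹⁵ M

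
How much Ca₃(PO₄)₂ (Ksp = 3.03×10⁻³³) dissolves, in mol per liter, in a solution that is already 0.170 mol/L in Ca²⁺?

3.93×10⁻¹⁶ M

Ca₃(PO₄)₂(s) ⇌ 3 Ca²⁺(aq) + 2 PO₄³⁻(aq)
With Ca²⁺ already at 0.170 mol/L and s small, take [Ca²⁺] ≈ 0.170 mol/L and [PO₄³⁻] = 2s.
Ksp = [Ca²⁺]^3[PO₄³⁻]^2 = (0.170)^3(2s)^2
(2s)^2 = 3.03×10⁻³³ / (0.170)^3 = 6.17×10⁻³¹
s = 3.93×10⁻¹⁶ mol/L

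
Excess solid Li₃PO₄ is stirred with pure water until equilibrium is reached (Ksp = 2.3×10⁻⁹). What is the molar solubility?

Li₃PO₄(s) ⇌ 3 Li⁺(aq) + PO₄³⁻(aq)
Call the molar solubility s, so that [Li⁺] = 3s and [PO₄³⁻] = s.
Ksp = [Li⁺]^3[PO₄³⁻] = (3s)^3 · s = 27s^4
27s^4 = 2.3×10⁻⁹  ⇒  s^4 = 8.5×10⁻¹¹
Taking the 4th root, s = 3.0×10⁻³ mol/L.

3.0×10⁻³ M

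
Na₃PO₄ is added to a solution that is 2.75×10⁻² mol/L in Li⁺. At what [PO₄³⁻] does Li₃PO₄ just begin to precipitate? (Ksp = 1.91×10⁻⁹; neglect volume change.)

A salt starts to precipitate once the ion product Q reaches its Ksp.
Li₃PO₄(s) ⇌ 3 Li⁺(aq) + PO₄³⁻(aq)
Ksp = [Li⁺]^3[PO₄³⁻] = [PO₄³⁻](2.75×10⁻²)^3
[PO₄³⁻] = 1.91×10⁻⁹ / (2.75×10⁻²)^3 = 9.18×10⁻⁵
[PO₄³⁻] = 9.18×10⁻⁵ mol/L

9.18×10⁻⁵ M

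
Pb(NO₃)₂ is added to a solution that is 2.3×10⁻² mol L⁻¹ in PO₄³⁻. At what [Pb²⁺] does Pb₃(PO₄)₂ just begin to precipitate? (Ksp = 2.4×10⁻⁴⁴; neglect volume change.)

3.6×10⁻¹⁴ M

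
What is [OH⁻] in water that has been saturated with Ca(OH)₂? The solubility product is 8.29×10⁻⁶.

2.55×10⁻² M

Ca(OH)₂(s) ⇌ Ca²⁺(aq) + 2 OH⁻(aq)
Call the molar solubility s, so that [Ca²⁺] = s and [OH⁻] = 2s.
Ksp = [Ca²⁺][OH⁻]^2 = s · (2s)^2 = 4s^3 = 8.29×10⁻⁶
s = 1.27×10⁻² mol/L
[OH⁻] = 2s = 2.55×10⁻² mol/L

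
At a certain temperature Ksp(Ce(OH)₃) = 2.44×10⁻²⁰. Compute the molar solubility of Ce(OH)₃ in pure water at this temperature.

Ce(OH)₃(s) ⇌ Ce³⁺(aq) + 3 OH⁻(aq)
For each mole of Ce(OH)₃ that dissolves per liter, [Ce³⁺] = s and [OH⁻] = 3s; let s denote this solubility.
Ksp = [Ce³⁺][OH⁻]^3 = s · (3s)^3 = 27s^4
27s^4 = 2.44×10⁻²⁰  ⇒  s^4 = 9.04×10⁻²²
Taking the 4th root, s = 5.48×10⁻⁶ M.

5.48×10⁻⁶ M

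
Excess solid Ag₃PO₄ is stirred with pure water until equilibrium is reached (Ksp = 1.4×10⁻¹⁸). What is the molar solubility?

Ag₃PO₄(s) ⇌ 3 Ag⁺(aq) + PO₄³⁻(aq)
Call the molar solubility s, so that [Ag⁺] = 3s and [PO₄³⁻] = s.
Ksp = [Ag⁺]^3[PO₄³⁻] = (3s)^3 · s = 27s^4
27s^4 = 1.4×10⁻¹⁸  ⇒  s^4 = 5.2×10⁻²⁰
Taking the 4th root, s = 1.5×10⁻⁵ M.

1.5×10⁻⁵ M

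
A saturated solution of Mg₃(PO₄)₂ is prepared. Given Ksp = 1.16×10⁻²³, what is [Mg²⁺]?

3.04×10⁻⁵ M

Mg₃(PO₄)₂(s) ⇌ 3 Mg²⁺(aq) + 2 PO₄³⁻(aq)
With molar solubility s: [Mg²⁺] = 3s, [PO₄³⁻] = 2s.
Ksp = [Mg²⁺]^3[PO₄³⁻]^2 = (3s)^3 · (2s)^2 = 108s^5 = 1.16×10⁻²³
s = 1.01×10⁻⁵ M
[Mg²⁺] = 3s = 3.04×10⁻⁵ M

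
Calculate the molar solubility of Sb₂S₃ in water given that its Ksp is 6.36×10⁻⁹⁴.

Sb₂S₃(s) ⇌ 2 Sb³⁺(aq) + 3 S²⁻(aq)
With molar solubility s: [Sb³⁺] = 2s, [S²⁻] = 3s.
Ksp = [Sb³⁺]^2[S²⁻]^3 = (2s)^2 · (3s)^3 = 108s^5
108s^5 = 6.36×10⁻⁹⁴  ⇒  s^5 = 5.89×10⁻⁹⁶
Taking the 5th root, s = 9.00×10⁻²⁰ mol/L.

9.00×10⁻²⁰ M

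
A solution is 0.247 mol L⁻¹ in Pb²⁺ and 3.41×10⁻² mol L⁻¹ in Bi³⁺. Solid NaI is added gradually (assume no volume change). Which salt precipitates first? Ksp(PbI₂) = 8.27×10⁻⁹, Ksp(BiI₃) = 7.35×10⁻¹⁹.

BiI₃

The threshold for precipitation is Q = Ksp.
For PbI₂: [I⁻] = (Ksp/[Pb²⁺])^(1/2) = 1.83×10⁻⁴ mol L⁻¹
For BiI₃: [I⁻] = (Ksp/[Bi³⁺])^(1/3) = 2.78×10⁻⁶ mol L⁻¹
The smaller threshold [I⁻] is reached first, so BiI₃ precipitates first.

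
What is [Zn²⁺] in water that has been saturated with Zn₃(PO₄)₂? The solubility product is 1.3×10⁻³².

4.9×10⁻⁷ M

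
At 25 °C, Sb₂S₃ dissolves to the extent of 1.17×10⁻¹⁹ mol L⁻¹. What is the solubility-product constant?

Sb₂S₃(s) ⇌ 2 Sb³⁺(aq) + 3 S²⁻(aq)
With molar solubility s: [Sb³⁺] = 2s, [S²⁻] = 3s.
Ksp = [Sb³⁺]^2[S²⁻]^3 = (2s)^2 · (3s)^3 = 108s^5
Ksp = 108 × (1.17×10⁻¹⁹)^5 = 2.37×10⁻⁹³

Ksp = 2.37×10⁻⁹³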